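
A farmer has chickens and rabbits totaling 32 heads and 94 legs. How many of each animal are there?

Let c = chickens, r = rabbits.
Heads: c + r = 32
Legs: 2c + 4r = 94
From the first equation, c = 32 - r. Substitute:
2(32 - r) + 4r = 94
64 + 2r = 94
r = (94 - 64)/2 = 15
c = 32 - 15 = 17

Chickens: 17, Rabbits: 15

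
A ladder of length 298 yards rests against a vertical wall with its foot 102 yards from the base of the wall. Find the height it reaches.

The ladder, wall, and ground form a right triangle with hypotenuse 298 and one leg 102.
By the Pythagorean theorem: h² = 298² - 102² = 88804 - 10404 = 78400
h = √78400 = 280 yards

280 yards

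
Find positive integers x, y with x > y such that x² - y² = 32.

Factor: x² - y² = (x+y)(x-y) = 32.
We need two factors of 32 with the same parity.
Use x+y = 16 and x-y = 2 (product 16·2 = 32).
Adding: 2x = 18, so x = 9.
Subtracting: 2y = 14, so y = 7.
Check: 9² - 7² = 81 - 49 = 32 ✓

x = 9, y = 7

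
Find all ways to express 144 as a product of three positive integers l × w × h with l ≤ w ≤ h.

Iterate l from 1 to ⌊144^(1/3)⌋. For each l dividing 144, iterate w ≥ l with w dividing 144/l, and set h = 144/(l·w).
Triples found (18): (1×1×144), (1×2×72), (1×3×48), (1×4×36), (1×6×24), (1×8×18), (1×9×16), (1×12×12), (2×2×36), (2×3×24), (2×4×18), (2×6×12), (2×8×9), (3×3×16), (3×4×12), (3×6×8), (4×4×9), (4×6×6)

(1×1×144), (1×2×72), (1×3×48), (1×4×36), (1×6×24), (1×8×18), (1×9×16), (1×12×12), (2×2×36), (2×3×24), (2×4×18), (2×6×12), (2×8×9), (3×3×16), (3×4×12), (3×6×8), (4×4×9), (4×6×6)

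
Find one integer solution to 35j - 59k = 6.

Step 1: Check solvability.
gcd(35, 59) = 1
Since 1 divides 6, solutions exist.

Step 2: Apply extended Euclidean algorithm to find gcd.
We find integers such that 35*x0 + 59*y0 = 1

Step 3: Scale the particular solution.
Multiply by 6/1 = 6:
j = 162, k = 96

Step 4: Verify.
35*(162) - 59*(96) = 6 = 6 ✓

j = 162, k = 96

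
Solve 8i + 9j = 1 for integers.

Step 1: Check solvability.
gcd(8, 9) = 1
Since 1 divides 1, solutions exist.

Step 2: Apply extended Euclidean algorithm to find gcd.
We find integers such that 8*x0 + 9*y0 = 1

Step 3: Scale the particular solution.
Multiply by 1/1 = 1:
i = -1, j = 1

Step 4: Verify.
8*(-1) + 9*(1) = 1 = 1 ✓

i = -1, j = 1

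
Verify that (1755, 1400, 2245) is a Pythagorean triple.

Compute a² + b² = 1755² + 1400² = 3080025 + 1960000 = 5040025
Compute c² = 2245² = 5040025
Since 5040025 = 5040025, confirmed.

Yes, it is a Pythagorean triple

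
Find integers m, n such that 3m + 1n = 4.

Step 1: Check solvability.
gcd(3, 1) = 1
Since 1 divides 4, solutions exist.

Step 2: Apply extended Euclidean algorithm to find gcd.
We find integers such that 3*x0 + 1*y0 = 1

Step 3: Scale the particular solution.
Multiply by 4/1 = 4:
m = 0, n = 4

Step 4: Verify.
3*(0) + 1*(4) = 4 = 4 ✓

m = 0, n = 4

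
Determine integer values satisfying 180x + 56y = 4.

Step 1: Check solvability.
gcd(180, 56) = 4
Since 4 divides 4, solutions exist.

Step 2: Apply extended Euclidean algorithm to find gcd.
We find integers such that 180*x0 + 56*y0 = 4

Step 3: Scale the particular solution.
Multiply by 4/4 = 1:
x = 5, y = -16

Step 4: Verify.
180*(5) + 56*(-16) = 4 = 4 ✓

x = 5, y = -16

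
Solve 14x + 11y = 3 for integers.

Step 1: Check solvability.
gcd(14, 11) = 1
Since 1 divides 3, solutions exist.

Step 2: Apply extended Euclidean algorithm to find gcd.
We find integers such that 14*x0 + 11*y0 = 1

Step 3: Scale the particular solution.
Multiply by 3/1 = 3:
x = 12, y = -15

Step 4: Verify.
14*(12) + 11*(-15) = 3 = 3 ✓

x = 12, y = -15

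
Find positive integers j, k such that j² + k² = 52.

Search for j with 52 - j² a perfect square.
j = 4: 52 - 4² = 52 - 16 = 36 = 6² ✓
So j = 4, k = 6.

j = 4, k = 6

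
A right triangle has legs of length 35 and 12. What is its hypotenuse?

c² = a² + b² = 35² + 12² = 1225 + 144 = 1369
c = 37

37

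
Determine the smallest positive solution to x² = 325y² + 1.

We seek the smallest positive integers (x, y) with x² - 325y² = 1, i.e., x² = 325y² + 1.
Try successive y values:
y = 1: x² = 325·1² + 1 = 326, not a perfect square
y = 2: x² = 325·2² + 1 = 1301, not a perfect square
y = 3: x² = 325·3² + 1 = 2926, not a perfect square
... continuing the search (or via continued fractions) ...
y = 36: x² = 325·36² + 1 = 421201, x = 649 ✓

Verify: 649² - 325·36² = 421201 - 421200 = 1 ✓

x = 649, y = 36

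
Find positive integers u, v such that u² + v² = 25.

Search for u with 25 - u² a perfect square.
u = 3: 25 - 3² = 25 - 9 = 16 = 4² ✓
So u = 3, v = 4.

u = 3, v = 4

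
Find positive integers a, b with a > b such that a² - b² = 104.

Factor: a² - b² = (a+b)(a-b) = 104.
We need two factors of 104 with the same parity.
Use a+b = 52 and a-b = 2 (product 52·2 = 104).
Adding: 2a = 54, so a = 27.
Subtracting: 2b = 50, so b = 25.
Check: 27² - 25² = 729 - 625 = 104 ✓

a = 27, b = 25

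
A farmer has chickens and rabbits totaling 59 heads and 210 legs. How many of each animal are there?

Let c = chickens, r = rabbits.
Heads: c + r = 59
Legs: 2c + 4r = 210
From the first equation, c = 59 - r. Substitute:
2(59 - r) + 4r = 210
118 + 2r = 210
r = (210 - 118)/2 = 46
c = 59 - 46 = 13

Chickens: 13, Rabbits: 46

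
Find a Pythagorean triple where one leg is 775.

We need the other leg and hypotenuse such that 775² + x² = c².
Take x = 168, c = 793: 775² + 168² = 600625 + 28224 = 628849 = 793² ✓
Triple: (775, 168, 793)

(775, 168, 793)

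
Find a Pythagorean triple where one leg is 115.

We need the other leg and hypotenuse such that 115² + x² = c².
Take x = 252, c = 277: 115² + 252² = 13225 + 63504 = 76729 = 277² ✓
Triple: (115, 252, 277)

(115, 252, 277)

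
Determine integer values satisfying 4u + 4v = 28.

Step 1: Check solvability.
gcd(4, 4) = 4
Since 4 divides 28, solutions exist.

Step 2: Apply extended Euclidean algorithm to find gcd.
We find integers such that 4*x0 + 4*y0 = 4

Step 3: Scale the particular solution.
Multiply by 28/4 = 7:
u = 0, v = 7

Step 4: Verify.
4*(0) + 4*(7) = 28 = 28 ✓

u = 0, v = 7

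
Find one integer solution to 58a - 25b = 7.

Step 1: Check solvability.
gcd(58, 25) = 1
Since 1 divides 7, solutions exist.

Step 2: Apply extended Euclidean algorithm to find gcd.
We find integers such that 58*x0 + 25*y0 = 1

Step 3: Scale the particular solution.
Multiply by 7/1 = 7:
a = -21, b = -49

Step 4: Verify.
58*(-21) - 25*(-49) = 7 = 7 ✓

a = -21, b = -49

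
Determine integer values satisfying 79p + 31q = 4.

Step 1: Check solvability.
gcd(79, 31) = 1
Since 1 divides 4, solutions exist.

Step 2: Apply extended Euclidean algorithm to find gcd.
We find integers such that 79*x0 + 31*y0 = 1

Step 3: Scale the particular solution.
Multiply by 4/1 = 4:
p = 44, q = -112

Step 4: Verify.
79*(44) + 31*(-112) = 4 = 4 ✓

p = 44, q = -112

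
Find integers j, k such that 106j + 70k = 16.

Step 1: Check solvability.
gcd(106, 70) = 2
Since 2 divides 16, solutions exist.

Step 2: Apply extended Euclidean algorithm to find gcd.
We find integers such that 106*x0 + 70*y0 = 2

Step 3: Scale the particular solution.
Multiply by 16/2 = 8:
j = 16, k = -24

Step 4: Verify.
106*(16) + 70*(-24) = 16 = 16 ✓

j = 16, k = -24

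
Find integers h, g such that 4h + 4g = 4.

Step 1: Check solvability.
gcd(4, 4) = 4
Since 4 divides 4, solutions exist.

Step 2: Apply extended Euclidean algorithm to find gcd.
We find integers such that 4*x0 + 4*y0 = 4

Step 3: Scale the particular solution.
Multiply by 4/4 = 1:
h = 0, g = 1

Step 4: Verify.
4*(0) + 4*(1) = 4 = 4 ✓

h = 0, g = 1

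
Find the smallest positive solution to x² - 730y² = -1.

We need x² = 730y² - 1. Try successive y:
y = 1: x² = 730·1² - 1 = 729 = 27² ✓
Check: 27² - 730·1² = 729 - 730 = -1 ✓

x = 27, y = 1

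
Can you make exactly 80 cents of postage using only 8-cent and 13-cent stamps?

We need non-negative x, y with 8x + 13y = 80.
gcd(8, 13) = 1 divides 80, so integer solutions exist.
Search for a non-negative one: x = 10 gives 13y = 80 - 80 = 0, so y = 0.
Check: 8·10 + 13·0 = 80 ✓

Yes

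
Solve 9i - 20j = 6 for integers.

Step 1: Check solvability.
gcd(9, 20) = 1
Since 1 divides 6, solutions exist.

Step 2: Apply extended Euclidean algorithm to find gcd.
We find integers such that 9*x0 + 20*y0 = 1

Step 3: Scale the particular solution.
Multiply by 6/1 = 6:
i = 54, j = 24

Step 4: Verify.
9*(54) - 20*(24) = 6 = 6 ✓

i = 54, j = 24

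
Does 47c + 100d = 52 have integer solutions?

Step 1: Compute gcd(47, 100).
gcd(47, 100) = 1

Step 2: Check divisibility.
Does 1 divide 52? 52 = 1 x 52, so yes.

By the theorem on linear Diophantine equations, 47c + 100d = 52 has integer solutions if and only if gcd(47, 100) divides 52. Since 1 | 52, solutions exist.

Yes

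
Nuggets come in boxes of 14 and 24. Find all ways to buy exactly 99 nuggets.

We need non-negative integers (x, y) with 14x + 24y = 99.
For each x in 0..7, check if 99 - 14x is a non-negative multiple of 24.
No x yields an integer y ≥ 0.

No solution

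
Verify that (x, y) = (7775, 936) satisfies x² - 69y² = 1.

Compute x² = 7775² = 60450625
Compute 69y² = 69·936² = 69·876096 = 60450624
x² - 69y² = 60450625 - 60450624 = 1
Since this equals 1, (7775, 936) is a solution.

Yes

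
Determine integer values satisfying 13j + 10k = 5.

Step 1: Check solvability.
gcd(13, 10) = 1
Since 1 divides 5, solutions exist.

Step 2: Apply extended Euclidean algorithm to find gcd.
We find integers such that 13*x0 + 10*y0 = 1

Step 3: Scale the particular solution.
Multiply by 5/1 = 5:
j = -15, k = 20

Step 4: Verify.
13*(-15) + 10*(20) = 5 = 5 ✓

j = -15, k = 20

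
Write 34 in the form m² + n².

We need to find integers m, n > 0 such that m² + n² = 34.
Trying m = 3: n² = 34 - 3² = 34 - 9 = 25
n = 5
Check: 3² + 5² = 9 + 25 = 34 ✓

34 = 3² + 5²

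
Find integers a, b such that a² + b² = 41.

We need to find integers a, b > 0 such that a² + b² = 41.
Trying a = 4: b² = 41 - 4² = 41 - 16 = 25
b = 5
Check: 4² + 5² = 16 + 25 = 41 ✓

41 = 4² + 5²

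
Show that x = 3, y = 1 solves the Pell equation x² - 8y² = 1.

Compute x² = 3² = 9
Compute 8y² = 8·1² = 8·1 = 8
x² - 8y² = 9 - 8 = 1
Since this equals 1, (3, 1) is a solution.

Yes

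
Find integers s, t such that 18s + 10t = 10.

Step 1: Check solvability.
gcd(18, 10) = 2
Since 2 divides 10, solutions exist.

Step 2: Apply extended Euclidean algorithm to find gcd.
We find integers such that 18*x0 + 10*y0 = 2

Step 3: Scale the particular solution.
Multiply by 10/2 = 5:
s = -5, t = 10

Step 4: Verify.
18*(-5) + 10*(10) = 10 = 10 ✓

s = -5, t = 10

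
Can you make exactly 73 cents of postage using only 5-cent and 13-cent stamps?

We need non-negative x, y with 5x + 13y = 73.
gcd(5, 13) = 1 divides 73, so integer solutions exist.
Search for a non-negative one: x = 12 gives 13y = 73 - 60 = 13, so y = 1.
Check: 5·12 + 13·1 = 73 ✓

Yes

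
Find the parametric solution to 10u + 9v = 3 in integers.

Step 1: Compute gcd(10, 9) = 1.
Since 1 divides 3, solutions exist.

Step 2: Find a particular solution using extended Euclidean algorithm.
We get u₀ = 3, v₀ = -3.
Check: 10*3 + 9*-3 = 3 = 3 ✓

Step 3: Write the general solution.
u = 3 + (9/1)t = 3 + 9t
v = -3 - (10/1)t = -3 - 10t
for any integer t.

u = 3 + 9t, v = -3 - 10t for integer t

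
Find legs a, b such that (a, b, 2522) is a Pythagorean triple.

We need a² + b² = 2522² = 6360484.
Trying: 1078² + 2280² = 1162084 + 5198400 = 6360484 ✓

(1078, 2280, 2522)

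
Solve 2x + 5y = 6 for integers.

Step 1: Check solvability.
gcd(2, 5) = 1
Since 1 divides 6, solutions exist.

Step 2: Apply extended Euclidean algorithm to find gcd.
We find integers such that 2*x0 + 5*y0 = 1

Step 3: Scale the particular solution.
Multiply by 6/1 = 6:
x = -12, y = 6

Step 4: Verify.
2*(-12) + 5*(6) = 6 = 6 ✓

x = -12, y = 6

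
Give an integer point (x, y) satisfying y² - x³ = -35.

Try small integer x values and check whether x³ - 35 is a perfect square.
x = 11: x³ - 35 = 11³ - 35 = 1331 - 35 = 1296
Is 1296 a perfect square? 36² = 1296 ✓
So (x, y) = (11, -36) is a solution.

x = 11, y = -36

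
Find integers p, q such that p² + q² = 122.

We need to find integers p, q > 0 such that p² + q² = 122.
Trying p = 1: q² = 122 - 1² = 122 - 1 = 121
q = 11
Check: 1² + 11² = 1 + 121 = 122 ✓

122 = 1² + 11²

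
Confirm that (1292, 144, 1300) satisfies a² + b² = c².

Compute a² + b² = 1292² + 144² = 1669264 + 20736 = 1690000
Compute c² = 1300² = 1690000
Since 1690000 = 1690000, confirmed.

Yes, it is a Pythagorean triple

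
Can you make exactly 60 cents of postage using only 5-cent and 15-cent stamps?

We need non-negative x, y with 5x + 15y = 60.
gcd(5, 15) = 5 divides 60, so integer solutions exist.
Search for a non-negative one: x = 0 gives 15y = 60 - 0 = 60, so y = 4.
Check: 5·0 + 15·4 = 60 ✓

Yes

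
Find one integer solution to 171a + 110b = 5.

Step 1: Check solvability.
gcd(171, 110) = 1
Since 1 divides 5, solutions exist.

Step 2: Apply extended Euclidean algorithm to find gcd.
We find integers such that 171*x0 + 110*y0 = 1

Step 3: Scale the particular solution.
Multiply by 5/1 = 5:
a = -45, b = 70

Step 4: Verify.
171*(-45) + 110*(70) = 5 = 5 ✓

a = -45, b = 70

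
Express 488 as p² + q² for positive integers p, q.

We need to find integers p, q > 0 such that p² + q² = 488.
Trying p = 2: q² = 488 - 2² = 488 - 4 = 484
q = 22
Check: 2² + 22² = 4 + 484 = 488 ✓

488 = 2² + 22²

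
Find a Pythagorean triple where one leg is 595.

We need the other leg and hypotenuse such that 595² + x² = c².
Take x = 468, c = 757: 595² + 468² = 354025 + 219024 = 573049 = 757² ✓
Triple: (595, 468, 757)

(595, 468, 757)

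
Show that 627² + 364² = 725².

Compute a² + b² = 627² + 364² = 393129 + 132496 = 525625
Compute c² = 725² = 525625
Since 525625 = 525625, confirmed.

Yes, it is a Pythagorean triple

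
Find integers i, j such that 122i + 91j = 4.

Step 1: Check solvability.
gcd(122, 91) = 1
Since 1 divides 4, solutions exist.

Step 2: Apply extended Euclidean algorithm to find gcd.
We find integers such that 122*x0 + 91*y0 = 1

Step 3: Scale the particular solution.
Multiply by 4/1 = 4:
i = -176, j = 236

Step 4: Verify.
122*(-176) + 91*(236) = 4 = 4 ✓

i = -176, j = 236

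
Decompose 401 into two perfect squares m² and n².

We need to find integers m, n > 0 such that m² + n² = 401.
Trying m = 1: n² = 401 - 1² = 401 - 1 = 400
n = 20
Check: 1² + 20² = 1 + 400 = 401 ✓

401 = 1² + 20²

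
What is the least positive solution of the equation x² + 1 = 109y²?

We need x² = 109y² - 1. Try successive y:
y = 1: x² = 109·1² - 1 = 108, not a perfect square
y = 2: x² = 109·2² - 1 = 435, not a perfect square
y = 3: x² = 109·3² - 1 = 980, not a perfect square
...
y = 851525: x² = 109·851525² - 1 = 79035335993124 = 8890182² ✓
Check: 8890182² - 109·851525² = 79035335993124 - 79035335993125 = -1 ✓

x = 8890182, y = 851525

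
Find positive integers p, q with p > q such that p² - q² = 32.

Factor: p² - q² = (p+q)(p-q) = 32.
We need two factors of 32 with the same parity.
Use p+q = 16 and p-q = 2 (product 16·2 = 32).
Adding: 2p = 18, so p = 9.
Subtracting: 2q = 14, so q = 7.
Check: 9² - 7² = 81 - 49 = 32 ✓

p = 9, q = 7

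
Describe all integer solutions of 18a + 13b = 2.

Step 1: Compute gcd(18, 13) = 1.
Since 1 divides 2, solutions exist.

Step 2: Find a particular solution using extended Euclidean algorithm.
We get a₀ = -10, b₀ = 14.
Check: 18*-10 + 13*14 = 2 = 2 ✓

Step 3: Write the general solution.
a = -10 + (13/1)t = -10 + 13t
b = 14 - (18/1)t = 14 - 18t
for any integer t.

a = -10 + 13t, b = 14 - 18t for integer t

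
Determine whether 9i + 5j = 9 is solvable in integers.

Step 1: Compute gcd(9, 5).
gcd(9, 5) = 1

Step 2: Check divisibility.
Does 1 divide 9? 9 = 1 x 9, so yes.

By the theorem on linear Diophantine equations, 9i + 5j = 9 has integer solutions if and only if gcd(9, 5) divides 9. Since 1 | 9, solutions exist.

Yes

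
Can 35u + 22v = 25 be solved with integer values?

Step 1: Compute gcd(35, 22).
gcd(35, 22) = 1

Step 2: Check divisibility.
Does 1 divide 25? 25 = 1 x 25, so yes.

By the theorem on linear Diophantine equations, 35u + 22v = 25 has integer solutions if and only if gcd(35, 22) divides 25. Since 1 | 25, solutions exist.

Yes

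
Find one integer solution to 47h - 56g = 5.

Step 1: Check solvability.
gcd(47, 56) = 1
Since 1 divides 5, solutions exist.

Step 2: Apply extended Euclidean algorithm to find gcd.
We find integers such that 47*x0 + 56*y0 = 1

Step 3: Scale the particular solution.
Multiply by 5/1 = 5:
h = -125, g = -105

Step 4: Verify.
47*(-125) - 56*(-105) = 5 = 5 ✓

h = -125, g = -105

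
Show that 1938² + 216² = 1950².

Compute a² + b²:
1938² + 216² = 3755844 + 46656 = 3802500
Compute c²:
1950² = 3802500
Since 3802500 = 3802500, it is a Pythagorean triple.

Yes, it is a Pythagorean triple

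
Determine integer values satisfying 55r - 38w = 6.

Step 1: Check solvability.
gcd(55, 38) = 1
Since 1 divides 6, solutions exist.

Step 2: Apply extended Euclidean algorithm to find gcd.
We find integers such that 55*x0 + 38*y0 = 1

Step 3: Scale the particular solution.
Multiply by 6/1 = 6:
r = 54, w = 78

Step 4: Verify.
55*(54) - 38*(78) = 6 = 6 ✓

r = 54, w = 78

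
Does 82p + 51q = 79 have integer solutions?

Step 1: Compute gcd(82, 51).
gcd(82, 51) = 1

Step 2: Check divisibility.
Does 1 divide 79? 79 = 1 x 79, so yes.

By the theorem on linear Diophantine equations, 82p + 51q = 79 has integer solutions if and only if gcd(82, 51) divides 79. Since 1 | 79, solutions exist.

Yes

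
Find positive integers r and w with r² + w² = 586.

We need to find integers r, w > 0 such that r² + w² = 586.
Trying r = 15: w² = 586 - 15² = 586 - 225 = 361
w = 19
Check: 15² + 19² = 225 + 361 = 586 ✓

586 = 15² + 19²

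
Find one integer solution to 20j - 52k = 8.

Step 1: Check solvability.
gcd(20, 52) = 4
Since 4 divides 8, solutions exist.

Step 2: Apply extended Euclidean algorithm to find gcd.
We find integers such that 20*x0 + 52*y0 = 4

Step 3: Scale the particular solution.
Multiply by 8/4 = 2:
j = -10, k = -4

Step 4: Verify.
20*(-10) - 52*(-4) = 8 = 8 ✓

j = -10, k = -4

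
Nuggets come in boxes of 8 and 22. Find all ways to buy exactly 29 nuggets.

We need non-negative integers (x, y) with 8x + 22y = 29.
For each x in 0..3, check if 29 - 8x is a non-negative multiple of 22.
No x yields an integer y ≥ 0.

No solution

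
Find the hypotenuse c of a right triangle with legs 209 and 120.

c² = a² + b² = 209² + 120² = 43681 + 14400 = 58081
c = sqrt(58081) = 241

241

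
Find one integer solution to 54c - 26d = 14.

Step 1: Check solvability.
gcd(54, 26) = 2
Since 2 divides 14, solutions exist.

Step 2: Apply extended Euclidean algorithm to find gcd.
We find integers such that 54*x0 + 26*y0 = 2

Step 3: Scale the particular solution.
Multiply by 14/2 = 7:
c = 7, d = 14

Step 4: Verify.
54*(7) - 26*(14) = 14 = 14 ✓

c = 7, d = 14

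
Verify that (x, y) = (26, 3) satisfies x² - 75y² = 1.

Compute x² = 26² = 676
Compute 75y² = 75·3² = 75·9 = 675
x² - 75y² = 676 - 675 = 1
Since this equals 1, (26, 3) is a solution.

Yes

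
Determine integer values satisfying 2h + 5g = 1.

Step 1: Check solvability.
gcd(2, 5) = 1
Since 1 divides 1, solutions exist.

Step 2: Apply extended Euclidean algorithm to find gcd.
We find integers such that 2*x0 + 5*y0 = 1

Step 3: Scale the particular solution.
Multiply by 1/1 = 1:
h = -2, g = 1

Step 4: Verify.
2*(-2) + 5*(1) = 1 = 1 ✓

h = -2, g = 1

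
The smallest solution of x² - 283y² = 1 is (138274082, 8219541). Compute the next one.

Solutions to x² - Dy² = 1 are generated by powers of (x₀ + y₀√D).
The next solution satisfies x₁ + y₁√283 = (x₀ + y₀√283)², giving:
x₁ = x₀² + 283y₀² = 138274082² + 283·8219541² = 19119721752942724 + 19119721752942723 = 38239443505885447
y₁ = 2x₀y₀ = 2·138274082·8219541 = 2273098972472724

Verify: 38239443505885447² - 283·2273098972472724² = 1462255039639804686092127486389809 - 1462255039639804686092127486389808 = 1 ✓

x = 38239443505885447, y = 2273098972472724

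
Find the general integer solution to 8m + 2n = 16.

Step 1: Compute gcd(8, 2) = 2.
Since 2 divides 16, solutions exist.

Step 2: Find a particular solution using extended Euclidean algorithm.
We get m₀ = 0, n₀ = 8.
Check: 8*0 + 2*8 = 16 = 16 ✓

Step 3: Write the general solution.
m = 0 + (2/2)t = 0 + 1t
n = 8 - (8/2)t = 8 - 4t
for any integer t.

m = 0 + 1t, n = 8 - 4t for integer t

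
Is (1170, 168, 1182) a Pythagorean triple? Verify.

Compute a² + b² = 1170² + 168² = 1368900 + 28224 = 1397124
Compute c² = 1182² = 1397124
Since 1397124 = 1397124, confirmed.

Yes, it is a Pythagorean triple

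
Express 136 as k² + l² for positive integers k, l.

We need to find integers k, l > 0 such that k² + l² = 136.
Trying k = 6: l² = 136 - 6² = 136 - 36 = 100
l = 10
Check: 6² + 10² = 36 + 100 = 136 ✓

136 = 6² + 10²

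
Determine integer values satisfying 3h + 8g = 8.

Step 1: Check solvability.
gcd(3, 8) = 1
Since 1 divides 8, solutions exist.

Step 2: Apply extended Euclidean algorithm to find gcd.
We find integers such that 3*x0 + 8*y0 = 1

Step 3: Scale the particular solution.
Multiply by 8/1 = 8:
h = 24, g = -8

Step 4: Verify.
3*(24) + 8*(-8) = 8 = 8 ✓

h = 24, g = -8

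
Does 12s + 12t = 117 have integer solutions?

Step 1: Compute gcd(12, 12).
gcd(12, 12) = 12

Step 2: Check divisibility.
Does 12 divide 117? 117 = 12 x 9 + 9, so no.

By the theorem on linear Diophantine equations, 12s + 12t = 117 has integer solutions if and only if gcd(12, 12) divides 117. Since 12 does not divide 117, no solutions exist.

No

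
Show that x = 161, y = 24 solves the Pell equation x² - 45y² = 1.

Compute x² = 161² = 25921
Compute 45y² = 45·24² = 45·576 = 25920
x² - 45y² = 25921 - 25920 = 1
Since this equals 1, (161, 24) is a solution.

Yes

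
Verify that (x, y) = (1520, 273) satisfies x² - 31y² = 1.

Compute x² = 1520² = 2310400
Compute 31y² = 31·273² = 31·74529 = 2310399
x² - 31y² = 2310400 - 2310399 = 1
Since this equals 1, (1520, 273) is a solution.

Yes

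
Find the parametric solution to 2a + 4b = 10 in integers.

Step 1: Compute gcd(2, 4) = 2.
Since 2 divides 10, solutions exist.

Step 2: Find a particular solution using extended Euclidean algorithm.
We get a₀ = 5, b₀ = 0.
Check: 2*5 + 4*0 = 10 = 10 ✓

Step 3: Write the general solution.
a = 5 + (4/2)t = 5 + 2t
b = 0 - (2/2)t = 0 - 1t
for any integer t.

a = 5 + 2t, b = 0 - 1t for integer t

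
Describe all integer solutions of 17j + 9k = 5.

Step 1: Compute gcd(17, 9) = 1.
Since 1 divides 5, solutions exist.

Step 2: Find a particular solution using extended Euclidean algorithm.
We get j₀ = -5, k₀ = 10.
Check: 17*-5 + 9*10 = 5 = 5 ✓

Step 3: Write the general solution.
j = -5 + (9/1)t = -5 + 9t
k = 10 - (17/1)t = 10 - 17t
for any integer t.

j = -5 + 9t, k = 10 - 17t for integer t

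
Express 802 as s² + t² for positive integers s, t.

We need to find integers s, t > 0 such that s² + t² = 802.
Trying s = 19: t² = 802 - 19² = 802 - 361 = 441
t = 21
Check: 19² + 21² = 361 + 441 = 802 ✓

802 = 19² + 21²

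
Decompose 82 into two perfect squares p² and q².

We need to find integers p, q > 0 such that p² + q² = 82.
Trying p = 1: q² = 82 - 1² = 82 - 1 = 81
q = 9
Check: 1² + 9² = 1 + 81 = 82 ✓

82 = 1² + 9²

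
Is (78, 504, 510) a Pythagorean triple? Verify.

Compute a² + b² = 78² + 504² = 6084 + 254016 = 260100
Compute c² = 510² = 260100
Since 260100 = 260100, confirmed.

Yes, it is a Pythagorean triple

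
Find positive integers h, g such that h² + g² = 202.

Search for h with 202 - h² a perfect square.
h = 9: 202 - 9² = 202 - 81 = 121 = 11² ✓
So h = 9, g = 11.

h = 9, g = 11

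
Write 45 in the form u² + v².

We need to find integers u, v > 0 such that u² + v² = 45.
Trying u = 3: v² = 45 - 3² = 45 - 9 = 36
v = 6
Check: 3² + 6² = 9 + 36 = 45 ✓

45 = 3² + 6²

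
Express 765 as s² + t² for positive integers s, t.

We need to find integers s, t > 0 such that s² + t² = 765.
Trying s = 6: t² = 765 - 6² = 765 - 36 = 729
t = 27
Check: 6² + 27² = 36 + 729 = 765 ✓

765 = 6² + 27²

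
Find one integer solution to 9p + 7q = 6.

Step 1: Check solvability.
gcd(9, 7) = 1
Since 1 divides 6, solutions exist.

Step 2: Apply extended Euclidean algorithm to find gcd.
We find integers such that 9*x0 + 7*y0 = 1

Step 3: Scale the particular solution.
Multiply by 6/1 = 6:
p = -18, q = 24

Step 4: Verify.
9*(-18) + 7*(24) = 6 = 6 ✓

p = -18, q = 24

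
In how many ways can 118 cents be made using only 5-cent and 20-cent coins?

We need non-negative integers (x, y) with 5x + 20y = 118.
For each x from 0 to 23, check if (118 - 5x) is a non-negative multiple of 20.
Solutions (x, y): none
Count: 0

0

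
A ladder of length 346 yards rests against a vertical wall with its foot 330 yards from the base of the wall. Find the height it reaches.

The ladder, wall, and ground form a right triangle with hypotenuse 346 and one leg 330.
By the Pythagorean theorem: h² = 346² - 330² = 119716 - 108900 = 10816
h = √10816 = 104 yards

104 yards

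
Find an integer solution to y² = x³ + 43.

Try small integer x values and check whether x³ + 43 is a perfect square.
x = -3: x³ + 43 = -3³ + 43 = -27 + 43 = 16
Is 16 a perfect square? 4² = 16 ✓
So (x, y) = (-3, -4) is a solution.

x = -3, y = -4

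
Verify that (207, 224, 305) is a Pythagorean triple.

Compute a² + b²:
207² + 224² = 42849 + 50176 = 93025
Compute c²:
305² = 93025
Since 93025 = 93025, it is a Pythagorean triple.

Yes, it is a Pythagorean triple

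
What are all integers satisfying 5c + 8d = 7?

Step 1: Compute gcd(5, 8) = 1.
Since 1 divides 7, solutions exist.

Step 2: Find a particular solution using extended Euclidean algorithm.
We get c₀ = -21, d₀ = 14.
Check: 5*-21 + 8*14 = 7 = 7 ✓

Step 3: Write the general solution.
c = -21 + (8/1)t = -21 + 8t
d = 14 - (5/1)t = 14 - 5t
for any integer t.

c = -21 + 8t, d = 14 - 5t for integer t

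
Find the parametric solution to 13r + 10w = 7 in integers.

Step 1: Compute gcd(13, 10) = 1.
Since 1 divides 7, solutions exist.

Step 2: Find a particular solution using extended Euclidean algorithm.
We get r₀ = -21, w₀ = 28.
Check: 13*-21 + 10*28 = 7 = 7 ✓

Step 3: Write the general solution.
r = -21 + (10/1)t = -21 + 10t
w = 28 - (13/1)t = 28 - 13t
for any integer t.

r = -21 + 10t, w = 28 - 13t for integer t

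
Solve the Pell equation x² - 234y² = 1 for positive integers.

We seek the smallest positive integers (x, y) with x² - 234y² = 1, i.e., x² = 234y² + 1.
Try successive y values:
y = 1: x² = 234·1² + 1 = 235, not a perfect square
y = 2: x² = 234·2² + 1 = 937, not a perfect square
y = 3: x² = 234·3² + 1 = 2107, not a perfect square
... continuing the search (or via continued fractions) ...
y = 340: x² = 234·340² + 1 = 27050401, x = 5201 ✓

Verify: 5201² - 234·340² = 27050401 - 27050400 = 1 ✓

x = 5201, y = 340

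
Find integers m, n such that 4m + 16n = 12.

Step 1: Check solvability.
gcd(4, 16) = 4
Since 4 divides 12, solutions exist.

Step 2: Apply extended Euclidean algorithm to find gcd.
We find integers such that 4*x0 + 16*y0 = 4

Step 3: Scale the particular solution.
Multiply by 12/4 = 3:
m = 3, n = 0

Step 4: Verify.
4*(3) + 16*(0) = 12 = 12 ✓

m = 3, n = 0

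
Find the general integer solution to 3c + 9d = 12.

Step 1: Compute gcd(3, 9) = 3.
Since 3 divides 12, solutions exist.

Step 2: Find a particular solution using extended Euclidean algorithm.
We get c₀ = 4, d₀ = 0.
Check: 3*4 + 9*0 = 12 = 12 ✓

Step 3: Write the general solution.
c = 4 + (9/3)t = 4 + 3t
d = 0 - (3/3)t = 0 - 1t
for any integer t.

c = 4 + 3t, d = 0 - 1t for integer t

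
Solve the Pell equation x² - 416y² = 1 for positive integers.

We seek the smallest positive integers (x, y) with x² - 416y² = 1, i.e., x² = 416y² + 1.
Try successive y values:
y = 1: x² = 416·1² + 1 = 417, not a perfect square
y = 2: x² = 416·2² + 1 = 1665, not a perfect square
y = 3: x² = 416·3² + 1 = 3745, not a perfect square
... continuing the search (or via continued fractions) ...
y = 255: x² = 416·255² + 1 = 27050401, x = 5201 ✓

Verify: 5201² - 416·255² = 27050401 - 27050400 = 1 ✓

x = 5201, y = 255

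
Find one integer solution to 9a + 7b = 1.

Step 1: Check solvability.
gcd(9, 7) = 1
Since 1 divides 1, solutions exist.

Step 2: Apply extended Euclidean algorithm to find gcd.
We find integers such that 9*x0 + 7*y0 = 1

Step 3: Scale the particular solution.
Multiply by 1/1 = 1:
a = -3, b = 4

Step 4: Verify.
9*(-3) + 7*(4) = 1 = 1 ✓

a = -3, b = 4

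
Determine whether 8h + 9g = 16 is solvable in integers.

Step 1: Compute gcd(8, 9).
gcd(8, 9) = 1

Step 2: Check divisibility.
Does 1 divide 16? 16 = 1 x 16, so yes.

By the theorem on linear Diophantine equations, 8h + 9g = 16 has integer solutions if and only if gcd(8, 9) divides 16. Since 1 | 16, solutions exist.

Yes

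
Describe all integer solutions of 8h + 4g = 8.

Step 1: Compute gcd(8, 4) = 4.
Since 4 divides 8, solutions exist.

Step 2: Find a particular solution using extended Euclidean algorithm.
We get h₀ = 0, g₀ = 2.
Check: 8*0 + 4*2 = 8 = 8 ✓

Step 3: Write the general solution.
h = 0 + (4/4)t = 0 + 1t
g = 2 - (8/4)t = 2 - 2t
for any integer t.

h = 0 + 1t, g = 2 - 2t for integer t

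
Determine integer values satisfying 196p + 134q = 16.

Step 1: Check solvability.
gcd(196, 134) = 2
Since 2 divides 16, solutions exist.

Step 2: Apply extended Euclidean algorithm to find gcd.
We find integers such that 196*x0 + 134*y0 = 2

Step 3: Scale the particular solution.
Multiply by 16/2 = 8:
p = 104, q = -152

Step 4: Verify.
196*(104) + 134*(-152) = 16 = 16 ✓

p = 104, q = -152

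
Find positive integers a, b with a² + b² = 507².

We need a² + b² = 507² = 257049.
Trying: 357² + 360² = 127449 + 129600 = 257049 ✓

(357, 360, 507)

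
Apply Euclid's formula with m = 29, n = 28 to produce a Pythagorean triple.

a = m² - n² = 29² - 28² = 841 - 784 = 57
b = 2mn = 2·29·28 = 1624
c = m² + n² = 841 + 784 = 1625
Verify: 57² + 1624² = 3249 + 2637376 = 2640625 = 1625² ✓

(57, 1624, 1625)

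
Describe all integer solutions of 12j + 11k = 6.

Step 1: Compute gcd(12, 11) = 1.
Since 1 divides 6, solutions exist.

Step 2: Find a particular solution using extended Euclidean algorithm.
We get j₀ = 6, k₀ = -6.
Check: 12*6 + 11*-6 = 6 = 6 ✓

Step 3: Write the general solution.
j = 6 + (11/1)t = 6 + 11t
k = -6 - (12/1)t = -6 - 12t
for any integer t.

j = 6 + 11t, k = -6 - 12t for integer t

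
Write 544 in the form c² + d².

We need to find integers c, d > 0 such that c² + d² = 544.
Trying c = 12: d² = 544 - 12² = 544 - 144 = 400
d = 20
Check: 12² + 20² = 144 + 400 = 544 ✓

544 = 12² + 20²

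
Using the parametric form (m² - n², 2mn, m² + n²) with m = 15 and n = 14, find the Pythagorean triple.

a = m² - n² = 225 - 196 = 29
b = 2mn = 2·15·14 = 420
c = m² + n² = 225 + 196 = 421
Verify: 29² + 420² = 841 + 176400 = 177241 = 421² ✓

(29, 420, 421)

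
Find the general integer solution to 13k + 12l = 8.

Step 1: Compute gcd(13, 12) = 1.
Since 1 divides 8, solutions exist.

Step 2: Find a particular solution using extended Euclidean algorithm.
We get k₀ = 8, l₀ = -8.
Check: 13*8 + 12*-8 = 8 = 8 ✓

Step 3: Write the general solution.
k = 8 + (12/1)t = 8 + 12t
l = -8 - (13/1)t = -8 - 13t
for any integer t.

k = 8 + 12t, l = -8 - 13t for integer t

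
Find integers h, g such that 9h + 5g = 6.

Step 1: Check solvability.
gcd(9, 5) = 1
Since 1 divides 6, solutions exist.

Step 2: Apply extended Euclidean algorithm to find gcd.
We find integers such that 9*x0 + 5*y0 = 1

Step 3: Scale the particular solution.
Multiply by 6/1 = 6:
h = -6, g = 12

Step 4: Verify.
9*(-6) + 5*(12) = 6 = 6 ✓

h = -6, g = 12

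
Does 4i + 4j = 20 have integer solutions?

Step 1: Compute gcd(4, 4).
gcd(4, 4) = 4

Step 2: Check divisibility.
Does 4 divide 20? 20 = 4 x 5, so yes.

By the theorem on linear Diophantine equations, 4i + 4j = 20 has integer solutions if and only if gcd(4, 4) divides 20. Since 4 | 20, solutions exist.

Yes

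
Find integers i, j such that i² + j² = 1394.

We need to find integers i, j > 0 such that i² + j² = 1394.
Trying i = 5: j² = 1394 - 5² = 1394 - 25 = 1369
j = 37
Check: 5² + 37² = 25 + 1369 = 1394 ✓

1394 = 5² + 37²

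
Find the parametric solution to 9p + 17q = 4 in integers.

Step 1: Compute gcd(9, 17) = 1.
Since 1 divides 4, solutions exist.

Step 2: Find a particular solution using extended Euclidean algorithm.
We get p₀ = 8, q₀ = -4.
Check: 9*8 + 17*-4 = 4 = 4 ✓

Step 3: Write the general solution.
p = 8 + (17/1)t = 8 + 17t
q = -4 - (9/1)t = -4 - 9t
for any integer t.

p = 8 + 17t, q = -4 - 9t for integer t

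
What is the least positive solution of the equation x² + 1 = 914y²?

We need x² = 914y² - 1. Try successive y:
y = 1: x² = 914·1² - 1 = 913, not a perfect square
y = 2: x² = 914·2² - 1 = 3655, not a perfect square
y = 3: x² = 914·3² - 1 = 8225, not a perfect square
...
y = 185: x² = 914·185² - 1 = 31281649 = 5593² ✓
Check: 5593² - 914·185² = 31281649 - 31281650 = -1 ✓

x = 5593, y = 185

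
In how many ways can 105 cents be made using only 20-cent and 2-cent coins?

We need non-negative integers (x, y) with 20x + 2y = 105.
For each x from 0 to 5, check if (105 - 20x) is a non-negative multiple of 2.
Solutions (x, y): none
Count: 0

0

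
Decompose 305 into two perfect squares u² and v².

We need to find integers u, v > 0 such that u² + v² = 305.
Trying u = 4: v² = 305 - 4² = 305 - 16 = 289
v = 17
Check: 4² + 17² = 16 + 289 = 305 ✓

305 = 4² + 17²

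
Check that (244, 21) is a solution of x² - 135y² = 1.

Compute x² = 244² = 59536
Compute 135y² = 135·21² = 135·441 = 59535
x² - 135y² = 59536 - 59535 = 1
Since this equals 1, (244, 21) is a solution.

Yes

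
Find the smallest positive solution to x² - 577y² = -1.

We need x² = 577y² - 1. Try successive y:
y = 1: x² = 577·1² - 1 = 576 = 24² ✓
Check: 24² - 577·1² = 576 - 577 = -1 ✓

x = 24, y = 1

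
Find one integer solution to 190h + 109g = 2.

Step 1: Check solvability.
gcd(190, 109) = 1
Since 1 divides 2, solutions exist.

Step 2: Apply extended Euclidean algorithm to find gcd.
We find integers such that 190*x0 + 109*y0 = 1

Step 3: Scale the particular solution.
Multiply by 2/1 = 2:
h = 70, g = -122

Step 4: Verify.
190*(70) + 109*(-122) = 2 = 2 ✓

h = 70, g = -122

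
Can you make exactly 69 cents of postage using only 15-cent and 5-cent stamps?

We need non-negative x, y with 15x + 5y = 69.
gcd(15, 5) = 5, and 5 does not divide 69.
No integer solutions exist, so certainly no non-negative ones.

No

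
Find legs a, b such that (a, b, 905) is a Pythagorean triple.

We need a² + b² = 905² = 819025.
Trying: 95² + 900² = 9025 + 810000 = 819025 ✓

(95, 900, 905)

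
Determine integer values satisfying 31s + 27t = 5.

Step 1: Check solvability.
gcd(31, 27) = 1
Since 1 divides 5, solutions exist.

Step 2: Apply extended Euclidean algorithm to find gcd.
We find integers such that 31*x0 + 27*y0 = 1

Step 3: Scale the particular solution.
Multiply by 5/1 = 5:
s = 35, t = -40

Step 4: Verify.
31*(35) + 27*(-40) = 5 = 5 ✓

s = 35, t = -40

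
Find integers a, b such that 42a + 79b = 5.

Step 1: Check solvability.
gcd(42, 79) = 1
Since 1 divides 5, solutions exist.

Step 2: Apply extended Euclidean algorithm to find gcd.
We find integers such that 42*x0 + 79*y0 = 1

Step 3: Scale the particular solution.
Multiply by 5/1 = 5:
a = 160, b = -85

Step 4: Verify.
42*(160) + 79*(-85) = 5 = 5 ✓

a = 160, b = -85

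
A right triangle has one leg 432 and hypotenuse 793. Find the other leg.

a² = c² - b² = 628849 - 186624 = 442225
a = 665

665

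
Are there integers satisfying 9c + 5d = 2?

Step 1: Compute gcd(9, 5).
gcd(9, 5) = 1

Step 2: Check divisibility.
Does 1 divide 2? 2 = 1 x 2, so yes.

By the theorem on linear Diophantine equations, 9c + 5d = 2 has integer solutions if and only if gcd(9, 5) divides 2. Since 1 | 2, solutions exist.

Yes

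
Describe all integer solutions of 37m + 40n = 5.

Step 1: Compute gcd(37, 40) = 1.
Since 1 divides 5, solutions exist.

Step 2: Find a particular solution using extended Euclidean algorithm.
We get m₀ = 65, n₀ = -60.
Check: 37*65 + 40*-60 = 5 = 5 ✓

Step 3: Write the general solution.
m = 65 + (40/1)t = 65 + 40t
n = -60 - (37/1)t = -60 - 37t
for any integer t.

m = 65 + 40t, n = -60 - 37t for integer t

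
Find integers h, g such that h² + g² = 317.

We need to find integers h, g > 0 such that h² + g² = 317.
Trying h = 11: g² = 317 - 11² = 317 - 121 = 196
g = 14
Check: 11² + 14² = 121 + 196 = 317 ✓

317 = 11² + 14²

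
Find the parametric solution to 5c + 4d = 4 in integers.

Step 1: Compute gcd(5, 4) = 1.
Since 1 divides 4, solutions exist.

Step 2: Find a particular solution using extended Euclidean algorithm.
We get c₀ = 4, d₀ = -4.
Check: 5*4 + 4*-4 = 4 = 4 ✓

Step 3: Write the general solution.
c = 4 + (4/1)t = 4 + 4t
d = -4 - (5/1)t = -4 - 5t
for any integer t.

c = 4 + 4t, d = -4 - 5t for integer t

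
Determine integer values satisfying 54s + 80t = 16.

Step 1: Check solvability.
gcd(54, 80) = 2
Since 2 divides 16, solutions exist.

Step 2: Apply extended Euclidean algorithm to find gcd.
We find integers such that 54*x0 + 80*y0 = 2

Step 3: Scale the particular solution.
Multiply by 16/2 = 8:
s = 24, t = -16

Step 4: Verify.
54*(24) + 80*(-16) = 16 = 16 ✓

s = 24, t = -16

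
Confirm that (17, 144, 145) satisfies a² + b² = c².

Compute a² + b² = 17² + 144² = 289 + 20736 = 21025
Compute c² = 145² = 21025
Since 21025 = 21025, confirmed.

Yes, it is a Pythagorean triple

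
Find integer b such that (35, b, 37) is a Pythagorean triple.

b² = c² - a² = 37² - 35² = 1369 - 1225 = 144
b = sqrt(144) = 12

12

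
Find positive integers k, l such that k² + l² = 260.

Search for k with 260 - k² a perfect square.
k = 2: 260 - 2² = 260 - 4 = 256 = 16² ✓
So k = 2, l = 16.

k = 2, l = 16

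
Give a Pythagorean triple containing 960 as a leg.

We need the other leg and hypotenuse such that 960² + x² = c².
Take x = 62, c = 962: 960² + 62² = 921600 + 3844 = 925444 = 962² ✓
Triple: (62, 960, 962)

(62, 960, 962)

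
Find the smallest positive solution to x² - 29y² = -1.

We need x² = 29y² - 1. Try successive y:
y = 1: x² = 29·1² - 1 = 28, not a perfect square
y = 2: x² = 29·2² - 1 = 115, not a perfect square
y = 3: x² = 29·3² - 1 = 260, not a perfect square
...
y = 13: x² = 29·13² - 1 = 4900 = 70² ✓
Check: 70² - 29·13² = 4900 - 4901 = -1 ✓

x = 70, y = 13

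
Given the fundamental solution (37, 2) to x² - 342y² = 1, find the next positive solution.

Solutions to x² - Dy² = 1 are generated by powers of (x₀ + y₀√D).
The next solution satisfies x₁ + y₁√342 = (x₀ + y₀√342)², giving:
x₁ = x₀² + 342y₀² = 37² + 342·2² = 1369 + 1368 = 2737
y₁ = 2x₀y₀ = 2·37·2 = 148

Verify: 2737² - 342·148² = 7491169 - 7491168 = 1 ✓

x = 2737, y = 148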